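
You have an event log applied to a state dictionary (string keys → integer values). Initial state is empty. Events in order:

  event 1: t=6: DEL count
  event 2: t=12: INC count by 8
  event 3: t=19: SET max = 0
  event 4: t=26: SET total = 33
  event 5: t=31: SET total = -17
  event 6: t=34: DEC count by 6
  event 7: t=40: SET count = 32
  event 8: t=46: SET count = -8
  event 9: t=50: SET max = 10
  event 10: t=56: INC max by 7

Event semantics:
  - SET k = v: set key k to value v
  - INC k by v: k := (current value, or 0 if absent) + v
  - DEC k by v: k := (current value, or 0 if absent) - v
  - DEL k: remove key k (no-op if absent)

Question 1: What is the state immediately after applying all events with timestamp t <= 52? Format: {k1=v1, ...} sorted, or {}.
Answer: {count=-8, max=10, total=-17}

Derivation:
Apply events with t <= 52 (9 events):
  after event 1 (t=6: DEL count): {}
  after event 2 (t=12: INC count by 8): {count=8}
  after event 3 (t=19: SET max = 0): {count=8, max=0}
  after event 4 (t=26: SET total = 33): {count=8, max=0, total=33}
  after event 5 (t=31: SET total = -17): {count=8, max=0, total=-17}
  after event 6 (t=34: DEC count by 6): {count=2, max=0, total=-17}
  after event 7 (t=40: SET count = 32): {count=32, max=0, total=-17}
  after event 8 (t=46: SET count = -8): {count=-8, max=0, total=-17}
  after event 9 (t=50: SET max = 10): {count=-8, max=10, total=-17}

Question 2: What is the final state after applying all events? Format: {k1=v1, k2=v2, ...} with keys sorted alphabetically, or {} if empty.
  after event 1 (t=6: DEL count): {}
  after event 2 (t=12: INC count by 8): {count=8}
  after event 3 (t=19: SET max = 0): {count=8, max=0}
  after event 4 (t=26: SET total = 33): {count=8, max=0, total=33}
  after event 5 (t=31: SET total = -17): {count=8, max=0, total=-17}
  after event 6 (t=34: DEC count by 6): {count=2, max=0, total=-17}
  after event 7 (t=40: SET count = 32): {count=32, max=0, total=-17}
  after event 8 (t=46: SET count = -8): {count=-8, max=0, total=-17}
  after event 9 (t=50: SET max = 10): {count=-8, max=10, total=-17}
  after event 10 (t=56: INC max by 7): {count=-8, max=17, total=-17}

Answer: {count=-8, max=17, total=-17}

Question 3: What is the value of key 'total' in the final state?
Track key 'total' through all 10 events:
  event 1 (t=6: DEL count): total unchanged
  event 2 (t=12: INC count by 8): total unchanged
  event 3 (t=19: SET max = 0): total unchanged
  event 4 (t=26: SET total = 33): total (absent) -> 33
  event 5 (t=31: SET total = -17): total 33 -> -17
  event 6 (t=34: DEC count by 6): total unchanged
  event 7 (t=40: SET count = 32): total unchanged
  event 8 (t=46: SET count = -8): total unchanged
  event 9 (t=50: SET max = 10): total unchanged
  event 10 (t=56: INC max by 7): total unchanged
Final: total = -17

Answer: -17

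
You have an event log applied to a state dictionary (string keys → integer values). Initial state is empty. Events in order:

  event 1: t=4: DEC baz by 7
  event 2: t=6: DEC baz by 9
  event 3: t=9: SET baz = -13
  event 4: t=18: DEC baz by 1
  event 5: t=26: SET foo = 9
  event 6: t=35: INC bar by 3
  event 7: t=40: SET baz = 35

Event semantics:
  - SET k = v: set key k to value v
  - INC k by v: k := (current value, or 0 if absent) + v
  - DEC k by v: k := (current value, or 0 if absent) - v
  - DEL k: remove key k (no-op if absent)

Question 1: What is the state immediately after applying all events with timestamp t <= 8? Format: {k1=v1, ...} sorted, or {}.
Answer: {baz=-16}

Derivation:
Apply events with t <= 8 (2 events):
  after event 1 (t=4: DEC baz by 7): {baz=-7}
  after event 2 (t=6: DEC baz by 9): {baz=-16}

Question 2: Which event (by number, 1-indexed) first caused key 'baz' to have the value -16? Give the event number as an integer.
Answer: 2

Derivation:
Looking for first event where baz becomes -16:
  event 1: baz = -7
  event 2: baz -7 -> -16  <-- first match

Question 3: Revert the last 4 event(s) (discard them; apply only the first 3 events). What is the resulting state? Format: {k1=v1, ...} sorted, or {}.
Answer: {baz=-13}

Derivation:
Keep first 3 events (discard last 4):
  after event 1 (t=4: DEC baz by 7): {baz=-7}
  after event 2 (t=6: DEC baz by 9): {baz=-16}
  after event 3 (t=9: SET baz = -13): {baz=-13}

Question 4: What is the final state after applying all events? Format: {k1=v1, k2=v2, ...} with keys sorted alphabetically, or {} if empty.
Answer: {bar=3, baz=35, foo=9}

Derivation:
  after event 1 (t=4: DEC baz by 7): {baz=-7}
  after event 2 (t=6: DEC baz by 9): {baz=-16}
  after event 3 (t=9: SET baz = -13): {baz=-13}
  after event 4 (t=18: DEC baz by 1): {baz=-14}
  after event 5 (t=26: SET foo = 9): {baz=-14, foo=9}
  after event 6 (t=35: INC bar by 3): {bar=3, baz=-14, foo=9}
  after event 7 (t=40: SET baz = 35): {bar=3, baz=35, foo=9}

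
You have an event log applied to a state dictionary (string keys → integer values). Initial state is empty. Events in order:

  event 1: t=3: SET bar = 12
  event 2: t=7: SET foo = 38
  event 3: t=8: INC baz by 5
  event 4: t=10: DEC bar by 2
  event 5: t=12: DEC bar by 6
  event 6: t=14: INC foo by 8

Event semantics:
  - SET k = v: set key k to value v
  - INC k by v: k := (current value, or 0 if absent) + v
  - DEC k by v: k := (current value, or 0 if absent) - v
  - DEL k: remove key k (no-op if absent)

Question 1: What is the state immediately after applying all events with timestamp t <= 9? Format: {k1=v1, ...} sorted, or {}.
Answer: {bar=12, baz=5, foo=38}

Derivation:
Apply events with t <= 9 (3 events):
  after event 1 (t=3: SET bar = 12): {bar=12}
  after event 2 (t=7: SET foo = 38): {bar=12, foo=38}
  after event 3 (t=8: INC baz by 5): {bar=12, baz=5, foo=38}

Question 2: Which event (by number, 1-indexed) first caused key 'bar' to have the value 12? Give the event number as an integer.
Answer: 1

Derivation:
Looking for first event where bar becomes 12:
  event 1: bar (absent) -> 12  <-- first match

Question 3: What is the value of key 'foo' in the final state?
Answer: 46

Derivation:
Track key 'foo' through all 6 events:
  event 1 (t=3: SET bar = 12): foo unchanged
  event 2 (t=7: SET foo = 38): foo (absent) -> 38
  event 3 (t=8: INC baz by 5): foo unchanged
  event 4 (t=10: DEC bar by 2): foo unchanged
  event 5 (t=12: DEC bar by 6): foo unchanged
  event 6 (t=14: INC foo by 8): foo 38 -> 46
Final: foo = 46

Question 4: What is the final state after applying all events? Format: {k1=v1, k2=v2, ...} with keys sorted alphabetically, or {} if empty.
Answer: {bar=4, baz=5, foo=46}

Derivation:
  after event 1 (t=3: SET bar = 12): {bar=12}
  after event 2 (t=7: SET foo = 38): {bar=12, foo=38}
  after event 3 (t=8: INC baz by 5): {bar=12, baz=5, foo=38}
  after event 4 (t=10: DEC bar by 2): {bar=10, baz=5, foo=38}
  after event 5 (t=12: DEC bar by 6): {bar=4, baz=5, foo=38}
  after event 6 (t=14: INC foo by 8): {bar=4, baz=5, foo=46}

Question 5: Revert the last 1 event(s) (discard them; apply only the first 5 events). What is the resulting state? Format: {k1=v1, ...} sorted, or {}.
Keep first 5 events (discard last 1):
  after event 1 (t=3: SET bar = 12): {bar=12}
  after event 2 (t=7: SET foo = 38): {bar=12, foo=38}
  after event 3 (t=8: INC baz by 5): {bar=12, baz=5, foo=38}
  after event 4 (t=10: DEC bar by 2): {bar=10, baz=5, foo=38}
  after event 5 (t=12: DEC bar by 6): {bar=4, baz=5, foo=38}

Answer: {bar=4, baz=5, foo=38}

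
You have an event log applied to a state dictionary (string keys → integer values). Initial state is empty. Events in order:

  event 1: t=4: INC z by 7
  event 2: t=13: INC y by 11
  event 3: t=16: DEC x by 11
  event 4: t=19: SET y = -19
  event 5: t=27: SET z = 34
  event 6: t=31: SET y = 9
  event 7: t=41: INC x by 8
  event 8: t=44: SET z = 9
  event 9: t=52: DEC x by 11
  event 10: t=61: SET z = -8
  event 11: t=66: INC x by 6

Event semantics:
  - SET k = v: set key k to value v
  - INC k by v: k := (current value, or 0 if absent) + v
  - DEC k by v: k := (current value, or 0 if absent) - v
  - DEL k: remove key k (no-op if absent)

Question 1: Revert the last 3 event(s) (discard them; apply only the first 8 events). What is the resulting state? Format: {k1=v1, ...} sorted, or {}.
Keep first 8 events (discard last 3):
  after event 1 (t=4: INC z by 7): {z=7}
  after event 2 (t=13: INC y by 11): {y=11, z=7}
  after event 3 (t=16: DEC x by 11): {x=-11, y=11, z=7}
  after event 4 (t=19: SET y = -19): {x=-11, y=-19, z=7}
  after event 5 (t=27: SET z = 34): {x=-11, y=-19, z=34}
  after event 6 (t=31: SET y = 9): {x=-11, y=9, z=34}
  after event 7 (t=41: INC x by 8): {x=-3, y=9, z=34}
  after event 8 (t=44: SET z = 9): {x=-3, y=9, z=9}

Answer: {x=-3, y=9, z=9}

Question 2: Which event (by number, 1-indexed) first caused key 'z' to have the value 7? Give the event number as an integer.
Looking for first event where z becomes 7:
  event 1: z (absent) -> 7  <-- first match

Answer: 1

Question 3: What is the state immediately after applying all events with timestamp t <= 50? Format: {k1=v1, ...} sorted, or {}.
Answer: {x=-3, y=9, z=9}

Derivation:
Apply events with t <= 50 (8 events):
  after event 1 (t=4: INC z by 7): {z=7}
  after event 2 (t=13: INC y by 11): {y=11, z=7}
  after event 3 (t=16: DEC x by 11): {x=-11, y=11, z=7}
  after event 4 (t=19: SET y = -19): {x=-11, y=-19, z=7}
  after event 5 (t=27: SET z = 34): {x=-11, y=-19, z=34}
  after event 6 (t=31: SET y = 9): {x=-11, y=9, z=34}
  after event 7 (t=41: INC x by 8): {x=-3, y=9, z=34}
  after event 8 (t=44: SET z = 9): {x=-3, y=9, z=9}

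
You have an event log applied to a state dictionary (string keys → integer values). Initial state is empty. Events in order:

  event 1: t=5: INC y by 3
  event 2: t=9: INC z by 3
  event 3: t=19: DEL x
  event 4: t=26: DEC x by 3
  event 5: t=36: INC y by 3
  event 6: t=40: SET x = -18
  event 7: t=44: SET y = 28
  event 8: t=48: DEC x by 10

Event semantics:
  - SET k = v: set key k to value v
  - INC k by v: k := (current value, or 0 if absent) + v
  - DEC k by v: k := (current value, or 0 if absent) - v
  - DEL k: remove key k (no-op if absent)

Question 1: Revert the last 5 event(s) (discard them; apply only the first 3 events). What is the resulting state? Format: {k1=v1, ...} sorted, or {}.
Answer: {y=3, z=3}

Derivation:
Keep first 3 events (discard last 5):
  after event 1 (t=5: INC y by 3): {y=3}
  after event 2 (t=9: INC z by 3): {y=3, z=3}
  after event 3 (t=19: DEL x): {y=3, z=3}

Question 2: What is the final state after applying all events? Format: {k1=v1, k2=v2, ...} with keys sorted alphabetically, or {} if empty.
Answer: {x=-28, y=28, z=3}

Derivation:
  after event 1 (t=5: INC y by 3): {y=3}
  after event 2 (t=9: INC z by 3): {y=3, z=3}
  after event 3 (t=19: DEL x): {y=3, z=3}
  after event 4 (t=26: DEC x by 3): {x=-3, y=3, z=3}
  after event 5 (t=36: INC y by 3): {x=-3, y=6, z=3}
  after event 6 (t=40: SET x = -18): {x=-18, y=6, z=3}
  after event 7 (t=44: SET y = 28): {x=-18, y=28, z=3}
  after event 8 (t=48: DEC x by 10): {x=-28, y=28, z=3}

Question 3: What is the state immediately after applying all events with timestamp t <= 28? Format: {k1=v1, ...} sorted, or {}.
Apply events with t <= 28 (4 events):
  after event 1 (t=5: INC y by 3): {y=3}
  after event 2 (t=9: INC z by 3): {y=3, z=3}
  after event 3 (t=19: DEL x): {y=3, z=3}
  after event 4 (t=26: DEC x by 3): {x=-3, y=3, z=3}

Answer: {x=-3, y=3, z=3}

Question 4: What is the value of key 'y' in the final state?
Answer: 28

Derivation:
Track key 'y' through all 8 events:
  event 1 (t=5: INC y by 3): y (absent) -> 3
  event 2 (t=9: INC z by 3): y unchanged
  event 3 (t=19: DEL x): y unchanged
  event 4 (t=26: DEC x by 3): y unchanged
  event 5 (t=36: INC y by 3): y 3 -> 6
  event 6 (t=40: SET x = -18): y unchanged
  event 7 (t=44: SET y = 28): y 6 -> 28
  event 8 (t=48: DEC x by 10): y unchanged
Final: y = 28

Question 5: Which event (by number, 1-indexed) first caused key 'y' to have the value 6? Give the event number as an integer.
Answer: 5

Derivation:
Looking for first event where y becomes 6:
  event 1: y = 3
  event 2: y = 3
  event 3: y = 3
  event 4: y = 3
  event 5: y 3 -> 6  <-- first match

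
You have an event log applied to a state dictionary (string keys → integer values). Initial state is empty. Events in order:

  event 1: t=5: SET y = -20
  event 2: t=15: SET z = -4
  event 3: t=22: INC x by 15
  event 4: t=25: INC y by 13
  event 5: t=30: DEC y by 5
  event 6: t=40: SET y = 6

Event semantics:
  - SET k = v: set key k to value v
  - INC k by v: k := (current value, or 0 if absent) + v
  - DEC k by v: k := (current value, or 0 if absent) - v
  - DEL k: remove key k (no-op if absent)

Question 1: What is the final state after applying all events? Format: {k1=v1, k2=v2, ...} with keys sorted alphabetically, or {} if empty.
  after event 1 (t=5: SET y = -20): {y=-20}
  after event 2 (t=15: SET z = -4): {y=-20, z=-4}
  after event 3 (t=22: INC x by 15): {x=15, y=-20, z=-4}
  after event 4 (t=25: INC y by 13): {x=15, y=-7, z=-4}
  after event 5 (t=30: DEC y by 5): {x=15, y=-12, z=-4}
  after event 6 (t=40: SET y = 6): {x=15, y=6, z=-4}

Answer: {x=15, y=6, z=-4}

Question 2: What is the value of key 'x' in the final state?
Answer: 15

Derivation:
Track key 'x' through all 6 events:
  event 1 (t=5: SET y = -20): x unchanged
  event 2 (t=15: SET z = -4): x unchanged
  event 3 (t=22: INC x by 15): x (absent) -> 15
  event 4 (t=25: INC y by 13): x unchanged
  event 5 (t=30: DEC y by 5): x unchanged
  event 6 (t=40: SET y = 6): x unchanged
Final: x = 15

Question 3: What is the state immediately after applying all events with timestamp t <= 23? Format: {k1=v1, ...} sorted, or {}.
Answer: {x=15, y=-20, z=-4}

Derivation:
Apply events with t <= 23 (3 events):
  after event 1 (t=5: SET y = -20): {y=-20}
  after event 2 (t=15: SET z = -4): {y=-20, z=-4}
  after event 3 (t=22: INC x by 15): {x=15, y=-20, z=-4}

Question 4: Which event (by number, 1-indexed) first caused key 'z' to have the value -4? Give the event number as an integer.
Looking for first event where z becomes -4:
  event 2: z (absent) -> -4  <-- first match

Answer: 2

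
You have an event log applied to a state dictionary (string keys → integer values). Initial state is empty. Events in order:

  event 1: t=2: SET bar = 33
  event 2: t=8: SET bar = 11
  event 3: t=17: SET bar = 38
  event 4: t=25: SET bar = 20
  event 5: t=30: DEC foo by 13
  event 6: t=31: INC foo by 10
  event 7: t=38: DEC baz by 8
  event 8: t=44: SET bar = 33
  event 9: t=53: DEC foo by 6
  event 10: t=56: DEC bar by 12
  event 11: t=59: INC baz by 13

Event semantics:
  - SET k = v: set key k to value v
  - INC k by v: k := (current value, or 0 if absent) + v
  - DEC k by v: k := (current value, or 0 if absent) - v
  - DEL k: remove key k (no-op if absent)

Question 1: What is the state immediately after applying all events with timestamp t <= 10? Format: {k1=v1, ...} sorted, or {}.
Apply events with t <= 10 (2 events):
  after event 1 (t=2: SET bar = 33): {bar=33}
  after event 2 (t=8: SET bar = 11): {bar=11}

Answer: {bar=11}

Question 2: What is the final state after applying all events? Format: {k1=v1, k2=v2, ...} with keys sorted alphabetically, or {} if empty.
  after event 1 (t=2: SET bar = 33): {bar=33}
  after event 2 (t=8: SET bar = 11): {bar=11}
  after event 3 (t=17: SET bar = 38): {bar=38}
  after event 4 (t=25: SET bar = 20): {bar=20}
  after event 5 (t=30: DEC foo by 13): {bar=20, foo=-13}
  after event 6 (t=31: INC foo by 10): {bar=20, foo=-3}
  after event 7 (t=38: DEC baz by 8): {bar=20, baz=-8, foo=-3}
  after event 8 (t=44: SET bar = 33): {bar=33, baz=-8, foo=-3}
  after event 9 (t=53: DEC foo by 6): {bar=33, baz=-8, foo=-9}
  after event 10 (t=56: DEC bar by 12): {bar=21, baz=-8, foo=-9}
  after event 11 (t=59: INC baz by 13): {bar=21, baz=5, foo=-9}

Answer: {bar=21, baz=5, foo=-9}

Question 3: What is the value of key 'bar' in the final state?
Answer: 21

Derivation:
Track key 'bar' through all 11 events:
  event 1 (t=2: SET bar = 33): bar (absent) -> 33
  event 2 (t=8: SET bar = 11): bar 33 -> 11
  event 3 (t=17: SET bar = 38): bar 11 -> 38
  event 4 (t=25: SET bar = 20): bar 38 -> 20
  event 5 (t=30: DEC foo by 13): bar unchanged
  event 6 (t=31: INC foo by 10): bar unchanged
  event 7 (t=38: DEC baz by 8): bar unchanged
  event 8 (t=44: SET bar = 33): bar 20 -> 33
  event 9 (t=53: DEC foo by 6): bar unchanged
  event 10 (t=56: DEC bar by 12): bar 33 -> 21
  event 11 (t=59: INC baz by 13): bar unchanged
Final: bar = 21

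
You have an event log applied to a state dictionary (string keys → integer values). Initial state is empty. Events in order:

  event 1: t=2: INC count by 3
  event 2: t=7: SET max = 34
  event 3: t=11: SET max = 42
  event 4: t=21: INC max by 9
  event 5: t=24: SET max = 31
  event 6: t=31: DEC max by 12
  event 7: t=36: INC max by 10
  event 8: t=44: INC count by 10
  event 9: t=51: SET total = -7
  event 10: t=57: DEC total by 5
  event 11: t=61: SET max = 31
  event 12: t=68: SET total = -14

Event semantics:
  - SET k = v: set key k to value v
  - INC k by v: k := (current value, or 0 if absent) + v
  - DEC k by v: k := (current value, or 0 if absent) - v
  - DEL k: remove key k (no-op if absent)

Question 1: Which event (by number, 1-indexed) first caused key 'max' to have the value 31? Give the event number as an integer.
Looking for first event where max becomes 31:
  event 2: max = 34
  event 3: max = 42
  event 4: max = 51
  event 5: max 51 -> 31  <-- first match

Answer: 5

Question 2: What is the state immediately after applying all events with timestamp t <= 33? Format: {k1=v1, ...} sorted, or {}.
Apply events with t <= 33 (6 events):
  after event 1 (t=2: INC count by 3): {count=3}
  after event 2 (t=7: SET max = 34): {count=3, max=34}
  after event 3 (t=11: SET max = 42): {count=3, max=42}
  after event 4 (t=21: INC max by 9): {count=3, max=51}
  after event 5 (t=24: SET max = 31): {count=3, max=31}
  after event 6 (t=31: DEC max by 12): {count=3, max=19}

Answer: {count=3, max=19}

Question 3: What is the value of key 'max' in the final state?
Answer: 31

Derivation:
Track key 'max' through all 12 events:
  event 1 (t=2: INC count by 3): max unchanged
  event 2 (t=7: SET max = 34): max (absent) -> 34
  event 3 (t=11: SET max = 42): max 34 -> 42
  event 4 (t=21: INC max by 9): max 42 -> 51
  event 5 (t=24: SET max = 31): max 51 -> 31
  event 6 (t=31: DEC max by 12): max 31 -> 19
  event 7 (t=36: INC max by 10): max 19 -> 29
  event 8 (t=44: INC count by 10): max unchanged
  event 9 (t=51: SET total = -7): max unchanged
  event 10 (t=57: DEC total by 5): max unchanged
  event 11 (t=61: SET max = 31): max 29 -> 31
  event 12 (t=68: SET total = -14): max unchanged
Final: max = 31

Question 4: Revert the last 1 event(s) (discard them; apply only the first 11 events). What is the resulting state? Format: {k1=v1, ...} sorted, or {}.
Keep first 11 events (discard last 1):
  after event 1 (t=2: INC count by 3): {count=3}
  after event 2 (t=7: SET max = 34): {count=3, max=34}
  after event 3 (t=11: SET max = 42): {count=3, max=42}
  after event 4 (t=21: INC max by 9): {count=3, max=51}
  after event 5 (t=24: SET max = 31): {count=3, max=31}
  after event 6 (t=31: DEC max by 12): {count=3, max=19}
  after event 7 (t=36: INC max by 10): {count=3, max=29}
  after event 8 (t=44: INC count by 10): {count=13, max=29}
  after event 9 (t=51: SET total = -7): {count=13, max=29, total=-7}
  after event 10 (t=57: DEC total by 5): {count=13, max=29, total=-12}
  after event 11 (t=61: SET max = 31): {count=13, max=31, total=-12}

Answer: {count=13, max=31, total=-12}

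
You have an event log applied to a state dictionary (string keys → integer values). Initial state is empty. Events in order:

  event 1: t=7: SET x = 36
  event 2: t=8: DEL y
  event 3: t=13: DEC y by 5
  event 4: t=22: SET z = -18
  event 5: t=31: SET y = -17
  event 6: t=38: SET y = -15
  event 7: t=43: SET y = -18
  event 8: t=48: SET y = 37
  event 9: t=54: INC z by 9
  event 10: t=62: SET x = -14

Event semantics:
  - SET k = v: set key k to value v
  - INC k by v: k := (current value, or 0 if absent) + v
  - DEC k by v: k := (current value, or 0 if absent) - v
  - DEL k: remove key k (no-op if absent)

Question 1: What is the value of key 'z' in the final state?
Answer: -9

Derivation:
Track key 'z' through all 10 events:
  event 1 (t=7: SET x = 36): z unchanged
  event 2 (t=8: DEL y): z unchanged
  event 3 (t=13: DEC y by 5): z unchanged
  event 4 (t=22: SET z = -18): z (absent) -> -18
  event 5 (t=31: SET y = -17): z unchanged
  event 6 (t=38: SET y = -15): z unchanged
  event 7 (t=43: SET y = -18): z unchanged
  event 8 (t=48: SET y = 37): z unchanged
  event 9 (t=54: INC z by 9): z -18 -> -9
  event 10 (t=62: SET x = -14): z unchanged
Final: z = -9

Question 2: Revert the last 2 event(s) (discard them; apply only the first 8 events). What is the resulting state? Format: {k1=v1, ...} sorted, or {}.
Answer: {x=36, y=37, z=-18}

Derivation:
Keep first 8 events (discard last 2):
  after event 1 (t=7: SET x = 36): {x=36}
  after event 2 (t=8: DEL y): {x=36}
  after event 3 (t=13: DEC y by 5): {x=36, y=-5}
  after event 4 (t=22: SET z = -18): {x=36, y=-5, z=-18}
  after event 5 (t=31: SET y = -17): {x=36, y=-17, z=-18}
  after event 6 (t=38: SET y = -15): {x=36, y=-15, z=-18}
  after event 7 (t=43: SET y = -18): {x=36, y=-18, z=-18}
  after event 8 (t=48: SET y = 37): {x=36, y=37, z=-18}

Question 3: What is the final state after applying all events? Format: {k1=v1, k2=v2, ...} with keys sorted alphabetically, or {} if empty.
Answer: {x=-14, y=37, z=-9}

Derivation:
  after event 1 (t=7: SET x = 36): {x=36}
  after event 2 (t=8: DEL y): {x=36}
  after event 3 (t=13: DEC y by 5): {x=36, y=-5}
  after event 4 (t=22: SET z = -18): {x=36, y=-5, z=-18}
  after event 5 (t=31: SET y = -17): {x=36, y=-17, z=-18}
  after event 6 (t=38: SET y = -15): {x=36, y=-15, z=-18}
  after event 7 (t=43: SET y = -18): {x=36, y=-18, z=-18}
  after event 8 (t=48: SET y = 37): {x=36, y=37, z=-18}
  after event 9 (t=54: INC z by 9): {x=36, y=37, z=-9}
  after event 10 (t=62: SET x = -14): {x=-14, y=37, z=-9}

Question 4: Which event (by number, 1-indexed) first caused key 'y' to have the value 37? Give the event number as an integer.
Answer: 8

Derivation:
Looking for first event where y becomes 37:
  event 3: y = -5
  event 4: y = -5
  event 5: y = -17
  event 6: y = -15
  event 7: y = -18
  event 8: y -18 -> 37  <-- first match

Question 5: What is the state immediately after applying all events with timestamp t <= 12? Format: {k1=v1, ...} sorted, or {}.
Apply events with t <= 12 (2 events):
  after event 1 (t=7: SET x = 36): {x=36}
  after event 2 (t=8: DEL y): {x=36}

Answer: {x=36}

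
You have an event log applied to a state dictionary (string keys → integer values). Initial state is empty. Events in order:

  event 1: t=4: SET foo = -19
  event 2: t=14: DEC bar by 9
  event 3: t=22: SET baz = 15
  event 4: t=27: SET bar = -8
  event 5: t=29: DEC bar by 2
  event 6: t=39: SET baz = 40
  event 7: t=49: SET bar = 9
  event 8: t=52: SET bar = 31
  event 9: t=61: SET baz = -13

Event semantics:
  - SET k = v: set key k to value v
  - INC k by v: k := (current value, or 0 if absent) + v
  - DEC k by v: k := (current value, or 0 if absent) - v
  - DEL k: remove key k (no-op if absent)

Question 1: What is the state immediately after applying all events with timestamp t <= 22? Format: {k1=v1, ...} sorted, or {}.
Answer: {bar=-9, baz=15, foo=-19}

Derivation:
Apply events with t <= 22 (3 events):
  after event 1 (t=4: SET foo = -19): {foo=-19}
  after event 2 (t=14: DEC bar by 9): {bar=-9, foo=-19}
  after event 3 (t=22: SET baz = 15): {bar=-9, baz=15, foo=-19}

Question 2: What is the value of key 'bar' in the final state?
Answer: 31

Derivation:
Track key 'bar' through all 9 events:
  event 1 (t=4: SET foo = -19): bar unchanged
  event 2 (t=14: DEC bar by 9): bar (absent) -> -9
  event 3 (t=22: SET baz = 15): bar unchanged
  event 4 (t=27: SET bar = -8): bar -9 -> -8
  event 5 (t=29: DEC bar by 2): bar -8 -> -10
  event 6 (t=39: SET baz = 40): bar unchanged
  event 7 (t=49: SET bar = 9): bar -10 -> 9
  event 8 (t=52: SET bar = 31): bar 9 -> 31
  event 9 (t=61: SET baz = -13): bar unchanged
Final: bar = 31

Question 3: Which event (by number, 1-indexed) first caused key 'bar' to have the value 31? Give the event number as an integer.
Looking for first event where bar becomes 31:
  event 2: bar = -9
  event 3: bar = -9
  event 4: bar = -8
  event 5: bar = -10
  event 6: bar = -10
  event 7: bar = 9
  event 8: bar 9 -> 31  <-- first match

Answer: 8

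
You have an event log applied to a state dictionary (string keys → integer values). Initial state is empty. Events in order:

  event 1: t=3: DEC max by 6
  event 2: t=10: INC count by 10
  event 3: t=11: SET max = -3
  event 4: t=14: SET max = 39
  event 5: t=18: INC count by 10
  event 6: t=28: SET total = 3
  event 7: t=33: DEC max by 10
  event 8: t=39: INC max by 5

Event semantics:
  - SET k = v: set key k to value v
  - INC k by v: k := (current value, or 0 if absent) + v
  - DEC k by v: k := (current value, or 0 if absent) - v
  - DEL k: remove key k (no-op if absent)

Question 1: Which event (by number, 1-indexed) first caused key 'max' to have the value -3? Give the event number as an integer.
Answer: 3

Derivation:
Looking for first event where max becomes -3:
  event 1: max = -6
  event 2: max = -6
  event 3: max -6 -> -3  <-- first match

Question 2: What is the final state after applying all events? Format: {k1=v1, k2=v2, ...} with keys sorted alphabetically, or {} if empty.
Answer: {count=20, max=34, total=3}

Derivation:
  after event 1 (t=3: DEC max by 6): {max=-6}
  after event 2 (t=10: INC count by 10): {count=10, max=-6}
  after event 3 (t=11: SET max = -3): {count=10, max=-3}
  after event 4 (t=14: SET max = 39): {count=10, max=39}
  after event 5 (t=18: INC count by 10): {count=20, max=39}
  after event 6 (t=28: SET total = 3): {count=20, max=39, total=3}
  after event 7 (t=33: DEC max by 10): {count=20, max=29, total=3}
  after event 8 (t=39: INC max by 5): {count=20, max=34, total=3}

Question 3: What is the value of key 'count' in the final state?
Track key 'count' through all 8 events:
  event 1 (t=3: DEC max by 6): count unchanged
  event 2 (t=10: INC count by 10): count (absent) -> 10
  event 3 (t=11: SET max = -3): count unchanged
  event 4 (t=14: SET max = 39): count unchanged
  event 5 (t=18: INC count by 10): count 10 -> 20
  event 6 (t=28: SET total = 3): count unchanged
  event 7 (t=33: DEC max by 10): count unchanged
  event 8 (t=39: INC max by 5): count unchanged
Final: count = 20

Answer: 20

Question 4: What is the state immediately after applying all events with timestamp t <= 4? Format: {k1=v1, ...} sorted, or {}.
Apply events with t <= 4 (1 events):
  after event 1 (t=3: DEC max by 6): {max=-6}

Answer: {max=-6}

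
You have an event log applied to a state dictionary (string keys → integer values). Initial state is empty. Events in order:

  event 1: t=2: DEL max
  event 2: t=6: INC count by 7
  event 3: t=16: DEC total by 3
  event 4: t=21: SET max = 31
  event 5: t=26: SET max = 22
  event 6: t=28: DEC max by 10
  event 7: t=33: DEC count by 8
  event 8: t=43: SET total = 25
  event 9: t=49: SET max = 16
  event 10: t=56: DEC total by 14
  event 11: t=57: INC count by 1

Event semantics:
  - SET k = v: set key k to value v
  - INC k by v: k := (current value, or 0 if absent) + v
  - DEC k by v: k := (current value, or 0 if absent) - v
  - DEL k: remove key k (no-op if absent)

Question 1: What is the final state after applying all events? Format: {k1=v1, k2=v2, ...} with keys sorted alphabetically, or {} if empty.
  after event 1 (t=2: DEL max): {}
  after event 2 (t=6: INC count by 7): {count=7}
  after event 3 (t=16: DEC total by 3): {count=7, total=-3}
  after event 4 (t=21: SET max = 31): {count=7, max=31, total=-3}
  after event 5 (t=26: SET max = 22): {count=7, max=22, total=-3}
  after event 6 (t=28: DEC max by 10): {count=7, max=12, total=-3}
  after event 7 (t=33: DEC count by 8): {count=-1, max=12, total=-3}
  after event 8 (t=43: SET total = 25): {count=-1, max=12, total=25}
  after event 9 (t=49: SET max = 16): {count=-1, max=16, total=25}
  after event 10 (t=56: DEC total by 14): {count=-1, max=16, total=11}
  after event 11 (t=57: INC count by 1): {count=0, max=16, total=11}

Answer: {count=0, max=16, total=11}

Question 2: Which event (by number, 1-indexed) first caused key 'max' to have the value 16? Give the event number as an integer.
Looking for first event where max becomes 16:
  event 4: max = 31
  event 5: max = 22
  event 6: max = 12
  event 7: max = 12
  event 8: max = 12
  event 9: max 12 -> 16  <-- first match

Answer: 9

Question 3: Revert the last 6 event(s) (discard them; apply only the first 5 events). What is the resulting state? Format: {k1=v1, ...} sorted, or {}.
Answer: {count=7, max=22, total=-3}

Derivation:
Keep first 5 events (discard last 6):
  after event 1 (t=2: DEL max): {}
  after event 2 (t=6: INC count by 7): {count=7}
  after event 3 (t=16: DEC total by 3): {count=7, total=-3}
  after event 4 (t=21: SET max = 31): {count=7, max=31, total=-3}
  after event 5 (t=26: SET max = 22): {count=7, max=22, total=-3}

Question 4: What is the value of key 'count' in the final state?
Answer: 0

Derivation:
Track key 'count' through all 11 events:
  event 1 (t=2: DEL max): count unchanged
  event 2 (t=6: INC count by 7): count (absent) -> 7
  event 3 (t=16: DEC total by 3): count unchanged
  event 4 (t=21: SET max = 31): count unchanged
  event 5 (t=26: SET max = 22): count unchanged
  event 6 (t=28: DEC max by 10): count unchanged
  event 7 (t=33: DEC count by 8): count 7 -> -1
  event 8 (t=43: SET total = 25): count unchanged
  event 9 (t=49: SET max = 16): count unchanged
  event 10 (t=56: DEC total by 14): count unchanged
  event 11 (t=57: INC count by 1): count -1 -> 0
Final: count = 0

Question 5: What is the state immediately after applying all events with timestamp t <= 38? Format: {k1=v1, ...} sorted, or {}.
Answer: {count=-1, max=12, total=-3}

Derivation:
Apply events with t <= 38 (7 events):
  after event 1 (t=2: DEL max): {}
  after event 2 (t=6: INC count by 7): {count=7}
  after event 3 (t=16: DEC total by 3): {count=7, total=-3}
  after event 4 (t=21: SET max = 31): {count=7, max=31, total=-3}
  after event 5 (t=26: SET max = 22): {count=7, max=22, total=-3}
  after event 6 (t=28: DEC max by 10): {count=7, max=12, total=-3}
  after event 7 (t=33: DEC count by 8): {count=-1, max=12, total=-3}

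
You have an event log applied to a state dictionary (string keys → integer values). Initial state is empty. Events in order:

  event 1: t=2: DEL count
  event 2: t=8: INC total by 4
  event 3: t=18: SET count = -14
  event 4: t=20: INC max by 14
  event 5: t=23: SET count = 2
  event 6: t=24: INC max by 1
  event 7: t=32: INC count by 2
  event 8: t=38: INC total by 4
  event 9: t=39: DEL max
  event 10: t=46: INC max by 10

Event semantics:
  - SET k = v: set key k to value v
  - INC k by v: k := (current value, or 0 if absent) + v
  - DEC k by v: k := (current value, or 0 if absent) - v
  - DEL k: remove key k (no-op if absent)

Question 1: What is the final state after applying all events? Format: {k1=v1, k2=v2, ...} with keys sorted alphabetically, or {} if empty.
Answer: {count=4, max=10, total=8}

Derivation:
  after event 1 (t=2: DEL count): {}
  after event 2 (t=8: INC total by 4): {total=4}
  after event 3 (t=18: SET count = -14): {count=-14, total=4}
  after event 4 (t=20: INC max by 14): {count=-14, max=14, total=4}
  after event 5 (t=23: SET count = 2): {count=2, max=14, total=4}
  after event 6 (t=24: INC max by 1): {count=2, max=15, total=4}
  after event 7 (t=32: INC count by 2): {count=4, max=15, total=4}
  after event 8 (t=38: INC total by 4): {count=4, max=15, total=8}
  after event 9 (t=39: DEL max): {count=4, total=8}
  after event 10 (t=46: INC max by 10): {count=4, max=10, total=8}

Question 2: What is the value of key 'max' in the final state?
Track key 'max' through all 10 events:
  event 1 (t=2: DEL count): max unchanged
  event 2 (t=8: INC total by 4): max unchanged
  event 3 (t=18: SET count = -14): max unchanged
  event 4 (t=20: INC max by 14): max (absent) -> 14
  event 5 (t=23: SET count = 2): max unchanged
  event 6 (t=24: INC max by 1): max 14 -> 15
  event 7 (t=32: INC count by 2): max unchanged
  event 8 (t=38: INC total by 4): max unchanged
  event 9 (t=39: DEL max): max 15 -> (absent)
  event 10 (t=46: INC max by 10): max (absent) -> 10
Final: max = 10

Answer: 10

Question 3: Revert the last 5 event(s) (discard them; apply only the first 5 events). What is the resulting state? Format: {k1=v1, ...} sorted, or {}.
Keep first 5 events (discard last 5):
  after event 1 (t=2: DEL count): {}
  after event 2 (t=8: INC total by 4): {total=4}
  after event 3 (t=18: SET count = -14): {count=-14, total=4}
  after event 4 (t=20: INC max by 14): {count=-14, max=14, total=4}
  after event 5 (t=23: SET count = 2): {count=2, max=14, total=4}

Answer: {count=2, max=14, total=4}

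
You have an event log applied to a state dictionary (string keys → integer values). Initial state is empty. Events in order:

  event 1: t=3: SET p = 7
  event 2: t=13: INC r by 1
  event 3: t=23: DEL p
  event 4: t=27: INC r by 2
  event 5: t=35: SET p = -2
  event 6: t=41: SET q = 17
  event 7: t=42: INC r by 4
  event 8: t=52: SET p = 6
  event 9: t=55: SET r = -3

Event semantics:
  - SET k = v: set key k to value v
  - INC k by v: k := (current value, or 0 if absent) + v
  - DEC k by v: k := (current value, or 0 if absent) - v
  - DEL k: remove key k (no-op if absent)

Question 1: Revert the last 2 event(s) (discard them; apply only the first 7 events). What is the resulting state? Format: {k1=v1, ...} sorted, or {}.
Keep first 7 events (discard last 2):
  after event 1 (t=3: SET p = 7): {p=7}
  after event 2 (t=13: INC r by 1): {p=7, r=1}
  after event 3 (t=23: DEL p): {r=1}
  after event 4 (t=27: INC r by 2): {r=3}
  after event 5 (t=35: SET p = -2): {p=-2, r=3}
  after event 6 (t=41: SET q = 17): {p=-2, q=17, r=3}
  after event 7 (t=42: INC r by 4): {p=-2, q=17, r=7}

Answer: {p=-2, q=17, r=7}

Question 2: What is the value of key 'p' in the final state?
Track key 'p' through all 9 events:
  event 1 (t=3: SET p = 7): p (absent) -> 7
  event 2 (t=13: INC r by 1): p unchanged
  event 3 (t=23: DEL p): p 7 -> (absent)
  event 4 (t=27: INC r by 2): p unchanged
  event 5 (t=35: SET p = -2): p (absent) -> -2
  event 6 (t=41: SET q = 17): p unchanged
  event 7 (t=42: INC r by 4): p unchanged
  event 8 (t=52: SET p = 6): p -2 -> 6
  event 9 (t=55: SET r = -3): p unchanged
Final: p = 6

Answer: 6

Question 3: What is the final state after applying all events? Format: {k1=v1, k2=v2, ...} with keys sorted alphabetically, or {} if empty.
  after event 1 (t=3: SET p = 7): {p=7}
  after event 2 (t=13: INC r by 1): {p=7, r=1}
  after event 3 (t=23: DEL p): {r=1}
  after event 4 (t=27: INC r by 2): {r=3}
  after event 5 (t=35: SET p = -2): {p=-2, r=3}
  after event 6 (t=41: SET q = 17): {p=-2, q=17, r=3}
  after event 7 (t=42: INC r by 4): {p=-2, q=17, r=7}
  after event 8 (t=52: SET p = 6): {p=6, q=17, r=7}
  after event 9 (t=55: SET r = -3): {p=6, q=17, r=-3}

Answer: {p=6, q=17, r=-3}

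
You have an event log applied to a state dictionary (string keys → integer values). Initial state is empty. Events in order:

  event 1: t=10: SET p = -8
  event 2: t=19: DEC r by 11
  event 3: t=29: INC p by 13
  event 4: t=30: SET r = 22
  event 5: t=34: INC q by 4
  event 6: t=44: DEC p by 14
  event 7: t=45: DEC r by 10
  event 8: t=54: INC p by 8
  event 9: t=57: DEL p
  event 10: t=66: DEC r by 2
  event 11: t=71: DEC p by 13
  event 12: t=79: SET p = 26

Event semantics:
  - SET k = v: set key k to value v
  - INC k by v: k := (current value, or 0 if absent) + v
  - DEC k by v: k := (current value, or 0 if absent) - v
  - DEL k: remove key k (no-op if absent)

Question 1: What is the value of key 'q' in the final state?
Track key 'q' through all 12 events:
  event 1 (t=10: SET p = -8): q unchanged
  event 2 (t=19: DEC r by 11): q unchanged
  event 3 (t=29: INC p by 13): q unchanged
  event 4 (t=30: SET r = 22): q unchanged
  event 5 (t=34: INC q by 4): q (absent) -> 4
  event 6 (t=44: DEC p by 14): q unchanged
  event 7 (t=45: DEC r by 10): q unchanged
  event 8 (t=54: INC p by 8): q unchanged
  event 9 (t=57: DEL p): q unchanged
  event 10 (t=66: DEC r by 2): q unchanged
  event 11 (t=71: DEC p by 13): q unchanged
  event 12 (t=79: SET p = 26): q unchanged
Final: q = 4

Answer: 4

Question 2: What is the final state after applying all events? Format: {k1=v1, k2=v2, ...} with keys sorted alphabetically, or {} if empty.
  after event 1 (t=10: SET p = -8): {p=-8}
  after event 2 (t=19: DEC r by 11): {p=-8, r=-11}
  after event 3 (t=29: INC p by 13): {p=5, r=-11}
  after event 4 (t=30: SET r = 22): {p=5, r=22}
  after event 5 (t=34: INC q by 4): {p=5, q=4, r=22}
  after event 6 (t=44: DEC p by 14): {p=-9, q=4, r=22}
  after event 7 (t=45: DEC r by 10): {p=-9, q=4, r=12}
  after event 8 (t=54: INC p by 8): {p=-1, q=4, r=12}
  after event 9 (t=57: DEL p): {q=4, r=12}
  after event 10 (t=66: DEC r by 2): {q=4, r=10}
  after event 11 (t=71: DEC p by 13): {p=-13, q=4, r=10}
  after event 12 (t=79: SET p = 26): {p=26, q=4, r=10}

Answer: {p=26, q=4, r=10}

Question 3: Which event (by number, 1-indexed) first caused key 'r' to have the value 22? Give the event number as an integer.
Looking for first event where r becomes 22:
  event 2: r = -11
  event 3: r = -11
  event 4: r -11 -> 22  <-- first match

Answer: 4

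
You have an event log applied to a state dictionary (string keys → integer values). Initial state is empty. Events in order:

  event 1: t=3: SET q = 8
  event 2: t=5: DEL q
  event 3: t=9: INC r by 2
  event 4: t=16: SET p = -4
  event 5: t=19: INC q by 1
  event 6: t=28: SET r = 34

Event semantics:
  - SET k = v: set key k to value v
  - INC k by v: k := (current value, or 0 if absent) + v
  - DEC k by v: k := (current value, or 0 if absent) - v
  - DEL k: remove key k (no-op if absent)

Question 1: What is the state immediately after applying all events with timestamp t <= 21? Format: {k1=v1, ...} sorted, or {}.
Apply events with t <= 21 (5 events):
  after event 1 (t=3: SET q = 8): {q=8}
  after event 2 (t=5: DEL q): {}
  after event 3 (t=9: INC r by 2): {r=2}
  after event 4 (t=16: SET p = -4): {p=-4, r=2}
  after event 5 (t=19: INC q by 1): {p=-4, q=1, r=2}

Answer: {p=-4, q=1, r=2}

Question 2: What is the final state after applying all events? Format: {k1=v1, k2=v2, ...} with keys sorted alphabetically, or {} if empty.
Answer: {p=-4, q=1, r=34}

Derivation:
  after event 1 (t=3: SET q = 8): {q=8}
  after event 2 (t=5: DEL q): {}
  after event 3 (t=9: INC r by 2): {r=2}
  after event 4 (t=16: SET p = -4): {p=-4, r=2}
  after event 5 (t=19: INC q by 1): {p=-4, q=1, r=2}
  after event 6 (t=28: SET r = 34): {p=-4, q=1, r=34}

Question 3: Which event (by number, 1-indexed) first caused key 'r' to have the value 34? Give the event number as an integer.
Answer: 6

Derivation:
Looking for first event where r becomes 34:
  event 3: r = 2
  event 4: r = 2
  event 5: r = 2
  event 6: r 2 -> 34  <-- first match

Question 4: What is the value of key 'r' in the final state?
Answer: 34

Derivation:
Track key 'r' through all 6 events:
  event 1 (t=3: SET q = 8): r unchanged
  event 2 (t=5: DEL q): r unchanged
  event 3 (t=9: INC r by 2): r (absent) -> 2
  event 4 (t=16: SET p = -4): r unchanged
  event 5 (t=19: INC q by 1): r unchanged
  event 6 (t=28: SET r = 34): r 2 -> 34
Final: r = 34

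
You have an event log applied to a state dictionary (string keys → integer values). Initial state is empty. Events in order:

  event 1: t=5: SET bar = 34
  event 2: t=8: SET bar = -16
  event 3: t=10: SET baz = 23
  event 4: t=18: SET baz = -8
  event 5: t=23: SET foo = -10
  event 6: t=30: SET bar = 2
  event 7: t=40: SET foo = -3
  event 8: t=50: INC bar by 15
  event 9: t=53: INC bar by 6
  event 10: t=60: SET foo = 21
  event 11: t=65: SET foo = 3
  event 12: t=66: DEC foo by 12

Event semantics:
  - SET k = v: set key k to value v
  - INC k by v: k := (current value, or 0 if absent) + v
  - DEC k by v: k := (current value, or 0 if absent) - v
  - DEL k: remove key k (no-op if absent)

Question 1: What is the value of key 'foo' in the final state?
Track key 'foo' through all 12 events:
  event 1 (t=5: SET bar = 34): foo unchanged
  event 2 (t=8: SET bar = -16): foo unchanged
  event 3 (t=10: SET baz = 23): foo unchanged
  event 4 (t=18: SET baz = -8): foo unchanged
  event 5 (t=23: SET foo = -10): foo (absent) -> -10
  event 6 (t=30: SET bar = 2): foo unchanged
  event 7 (t=40: SET foo = -3): foo -10 -> -3
  event 8 (t=50: INC bar by 15): foo unchanged
  event 9 (t=53: INC bar by 6): foo unchanged
  event 10 (t=60: SET foo = 21): foo -3 -> 21
  event 11 (t=65: SET foo = 3): foo 21 -> 3
  event 12 (t=66: DEC foo by 12): foo 3 -> -9
Final: foo = -9

Answer: -9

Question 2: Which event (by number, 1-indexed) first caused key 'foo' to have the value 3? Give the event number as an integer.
Looking for first event where foo becomes 3:
  event 5: foo = -10
  event 6: foo = -10
  event 7: foo = -3
  event 8: foo = -3
  event 9: foo = -3
  event 10: foo = 21
  event 11: foo 21 -> 3  <-- first match

Answer: 11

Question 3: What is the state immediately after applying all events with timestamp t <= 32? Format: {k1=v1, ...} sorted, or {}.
Answer: {bar=2, baz=-8, foo=-10}

Derivation:
Apply events with t <= 32 (6 events):
  after event 1 (t=5: SET bar = 34): {bar=34}
  after event 2 (t=8: SET bar = -16): {bar=-16}
  after event 3 (t=10: SET baz = 23): {bar=-16, baz=23}
  after event 4 (t=18: SET baz = -8): {bar=-16, baz=-8}
  after event 5 (t=23: SET foo = -10): {bar=-16, baz=-8, foo=-10}
  after event 6 (t=30: SET bar = 2): {bar=2, baz=-8, foo=-10}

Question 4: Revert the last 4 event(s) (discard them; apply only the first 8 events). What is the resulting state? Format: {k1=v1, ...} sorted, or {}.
Answer: {bar=17, baz=-8, foo=-3}

Derivation:
Keep first 8 events (discard last 4):
  after event 1 (t=5: SET bar = 34): {bar=34}
  after event 2 (t=8: SET bar = -16): {bar=-16}
  after event 3 (t=10: SET baz = 23): {bar=-16, baz=23}
  after event 4 (t=18: SET baz = -8): {bar=-16, baz=-8}
  after event 5 (t=23: SET foo = -10): {bar=-16, baz=-8, foo=-10}
  after event 6 (t=30: SET bar = 2): {bar=2, baz=-8, foo=-10}
  after event 7 (t=40: SET foo = -3): {bar=2, baz=-8, foo=-3}
  after event 8 (t=50: INC bar by 15): {bar=17, baz=-8, foo=-3}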